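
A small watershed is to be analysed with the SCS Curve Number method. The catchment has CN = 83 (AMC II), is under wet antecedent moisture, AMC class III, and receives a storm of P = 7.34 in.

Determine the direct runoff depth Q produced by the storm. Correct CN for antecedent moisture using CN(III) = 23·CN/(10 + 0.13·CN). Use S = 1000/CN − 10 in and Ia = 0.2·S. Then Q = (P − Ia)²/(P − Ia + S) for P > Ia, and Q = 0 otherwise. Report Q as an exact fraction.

Q = 467313061609/73363156350 in ≈ 6.370 in

Adjust CN=83 to AMC III: 23·83/(10 + 0.13·83) → 1909 ÷ (2079/100) = 190900/2079 ≈ 91.823
S = 1000/(190900/2079) − 10 = 1700/1909 in ≈ 0.891 in
Ia = 0.2·(1700/1909) = 340/1909 in ≈ 0.178 in
Since P=7.340 > Ia=0.178: effective rainfall P−Ia = 683603/95450 in
Q = (683603/95450)²/((683603/95450) + 1700/1909) = (467313061609/9110702500)/(768603/95450) = 467313061609/73363156350 in ≈ 6.370 in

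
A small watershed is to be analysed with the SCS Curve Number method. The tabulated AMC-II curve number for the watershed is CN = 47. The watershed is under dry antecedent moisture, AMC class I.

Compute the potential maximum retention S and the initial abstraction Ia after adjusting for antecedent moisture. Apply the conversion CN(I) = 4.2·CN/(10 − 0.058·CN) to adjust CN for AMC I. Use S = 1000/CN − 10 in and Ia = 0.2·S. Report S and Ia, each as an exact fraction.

S = 26500/987 in ≈ 26.849 in; Ia = 5300/987 in ≈ 5.370 in

Dry (AMC I): CN(I) = 4.2·47/(10 − 0.058·47) = (987/5)/(3637/500) = 98700/3637 ≈ 27.138
Retention S: 1000/CN − 10 with CN=27.138 → S = 26500/987 ≈ 26.849 in
Ia = 0.2S: 0.2·26.849 = 5.370 in (exactly 5300/987)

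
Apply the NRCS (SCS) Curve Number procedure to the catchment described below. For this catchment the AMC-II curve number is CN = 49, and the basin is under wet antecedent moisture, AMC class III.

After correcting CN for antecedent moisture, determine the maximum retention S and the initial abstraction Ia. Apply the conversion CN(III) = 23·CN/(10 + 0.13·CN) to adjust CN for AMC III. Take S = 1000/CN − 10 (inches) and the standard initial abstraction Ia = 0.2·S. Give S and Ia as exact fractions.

S = 5100/1127 in ≈ 4.525 in; Ia = 1020/1127 in ≈ 0.905 in

Wet (AMC III): CN(III) = 23·49/(10 + 0.13·49) = 1127/(1637/100) = 112700/1637 ≈ 68.845
S = 1000/(112700/1637) − 10 = 5100/1127 in ≈ 4.525 in
Initial abstraction Ia = S/5 = (5100/1127)/5 = 1020/1127 ≈ 0.905 in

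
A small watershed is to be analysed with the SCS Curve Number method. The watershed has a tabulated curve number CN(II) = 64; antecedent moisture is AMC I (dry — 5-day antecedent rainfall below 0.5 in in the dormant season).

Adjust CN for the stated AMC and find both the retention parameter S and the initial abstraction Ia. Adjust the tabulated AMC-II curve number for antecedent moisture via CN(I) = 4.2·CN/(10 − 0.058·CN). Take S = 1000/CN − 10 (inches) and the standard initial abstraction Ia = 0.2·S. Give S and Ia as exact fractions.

S = 375/28 in ≈ 13.393 in; Ia = 75/28 in ≈ 2.679 in

CN(I) from CN(II)=64: (4.2·64)/(10 − 0.058·64) = 5600/131 ≈ 42.748
Retention S: 1000/CN − 10 with CN=42.748 → S = 375/28 ≈ 13.393 in
Ia = 0.2·(375/28) = 75/28 in ≈ 2.679 in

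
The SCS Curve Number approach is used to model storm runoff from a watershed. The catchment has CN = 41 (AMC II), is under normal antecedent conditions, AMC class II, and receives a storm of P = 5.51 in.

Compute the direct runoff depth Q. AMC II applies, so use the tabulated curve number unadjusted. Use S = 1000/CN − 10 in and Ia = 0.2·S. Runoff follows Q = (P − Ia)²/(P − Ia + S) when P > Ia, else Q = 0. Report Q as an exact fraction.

AMC II — tabulated CN = 41 applies directly.
Max retention: S = 1000/41 − 10 = 590/41 in (≈ 14.390 in)
Ia = 0.2·(590/41) = 118/41 in ≈ 2.878 in
Excess rainfall: 5.510 − 2.878 = 2.632 in; P > Ia so Q > 0
Q = (10791/4100)²/((10791/4100) + 590/41) = (116445681/16810000)/(69791/4100) = 116445681/286143100 in ≈ 0.407 in

Q = 116445681/286143100 in ≈ 0.407 in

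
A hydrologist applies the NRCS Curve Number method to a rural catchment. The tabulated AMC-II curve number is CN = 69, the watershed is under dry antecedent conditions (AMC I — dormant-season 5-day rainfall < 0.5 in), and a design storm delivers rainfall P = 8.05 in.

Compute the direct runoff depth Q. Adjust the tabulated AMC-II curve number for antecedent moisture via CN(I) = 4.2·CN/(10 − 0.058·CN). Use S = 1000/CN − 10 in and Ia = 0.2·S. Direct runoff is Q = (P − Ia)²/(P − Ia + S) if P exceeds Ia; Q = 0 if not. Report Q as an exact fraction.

Adjust CN=69 to AMC I: 4.2·69/(10 − 0.058·69) → (1449/5) ÷ (2999/500) = 144900/2999 ≈ 48.316
S = 1000/(144900/2999) − 10 = 15500/1449 in ≈ 10.697 in
Ia = 0.2·(15500/1449) = 3100/1449 in ≈ 2.139 in
Excess rainfall: 8.050 − 2.139 = 5.911 in; P > Ia so Q > 0
Q: (171289/28980)² ÷ (481289/28980) = 29339921521/13947755220 in (≈ 2.104 in)

Q = 29339921521/13947755220 in ≈ 2.104 in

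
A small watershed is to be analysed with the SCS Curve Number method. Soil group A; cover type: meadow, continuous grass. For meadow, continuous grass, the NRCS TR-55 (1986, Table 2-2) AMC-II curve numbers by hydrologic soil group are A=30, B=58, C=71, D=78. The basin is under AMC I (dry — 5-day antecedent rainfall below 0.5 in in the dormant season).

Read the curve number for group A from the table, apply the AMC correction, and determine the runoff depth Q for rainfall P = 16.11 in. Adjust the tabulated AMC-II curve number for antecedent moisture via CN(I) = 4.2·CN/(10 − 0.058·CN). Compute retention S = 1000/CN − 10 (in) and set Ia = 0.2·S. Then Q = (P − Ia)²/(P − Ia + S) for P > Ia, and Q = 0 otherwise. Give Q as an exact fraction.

NRCS table: meadow, continuous grass, soil group A → CN(II) = 30
CN(I) from CN(II)=30: (4.2·30)/(10 − 0.058·30) = 900/59 ≈ 15.254
Max retention: S = 1000/(900/59) − 10 = 500/9 in (≈ 55.556 in)
Ia = 0.2·(500/9) = 100/9 in ≈ 11.111 in
Excess rainfall: 16.110 − 11.111 = 4.999 in; P > Ia so Q > 0
Q: (4499/900)² ÷ (54499/900) = 20241001/49049100 in (≈ 0.413 in)

Q = 20241001/49049100 in ≈ 0.413 in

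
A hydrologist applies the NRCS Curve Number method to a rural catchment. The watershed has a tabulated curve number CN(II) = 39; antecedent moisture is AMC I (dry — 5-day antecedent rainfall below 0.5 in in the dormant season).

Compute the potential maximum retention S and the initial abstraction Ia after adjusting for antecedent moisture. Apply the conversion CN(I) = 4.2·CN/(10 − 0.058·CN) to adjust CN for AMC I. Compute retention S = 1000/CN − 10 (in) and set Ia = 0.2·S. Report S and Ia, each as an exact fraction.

S = 30500/819 in ≈ 37.241 in; Ia = 6100/819 in ≈ 7.448 in

Dry (AMC I): CN(I) = 4.2·39/(10 − 0.058·39) = (819/5)/(3869/500) = 81900/3869 ≈ 21.168
Retention S: 1000/CN − 10 with CN=21.168 → S = 30500/819 ≈ 37.241 in
Initial abstraction Ia = S/5 = (30500/819)/5 = 6100/819 ≈ 7.448 in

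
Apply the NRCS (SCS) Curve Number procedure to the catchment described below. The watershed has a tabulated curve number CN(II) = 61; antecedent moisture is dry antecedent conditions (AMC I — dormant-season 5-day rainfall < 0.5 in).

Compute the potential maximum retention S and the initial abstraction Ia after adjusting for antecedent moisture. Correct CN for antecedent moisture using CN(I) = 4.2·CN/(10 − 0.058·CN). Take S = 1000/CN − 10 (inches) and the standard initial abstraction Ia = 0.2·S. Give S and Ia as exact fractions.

Adjust CN=61 to AMC I: 4.2·61/(10 − 0.058·61) → (1281/5) ÷ (3231/500) = 42700/1077 ≈ 39.647
Retention S: 1000/CN − 10 with CN=39.647 → S = 6500/427 ≈ 15.222 in
Ia = 0.2·(6500/427) = 1300/427 in ≈ 3.044 in

S = 6500/427 in ≈ 15.222 in; Ia = 1300/427 in ≈ 3.044 in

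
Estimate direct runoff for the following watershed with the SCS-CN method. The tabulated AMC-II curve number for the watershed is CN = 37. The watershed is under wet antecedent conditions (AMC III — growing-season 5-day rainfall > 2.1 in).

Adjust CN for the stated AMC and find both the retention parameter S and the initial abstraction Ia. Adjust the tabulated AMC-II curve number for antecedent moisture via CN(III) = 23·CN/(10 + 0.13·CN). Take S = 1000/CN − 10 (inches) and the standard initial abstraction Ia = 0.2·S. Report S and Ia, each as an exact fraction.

Adjust CN=37 to AMC III: 23·37/(10 + 0.13·37) → 851 ÷ (1481/100) = 85100/1481 ≈ 57.461
Retention S: 1000/CN − 10 with CN=57.461 → S = 6300/851 ≈ 7.403 in
Ia = 0.2S: 0.2·7.403 = 1.481 in (exactly 1260/851)

S = 6300/851 in ≈ 7.403 in; Ia = 1260/851 in ≈ 1.481 in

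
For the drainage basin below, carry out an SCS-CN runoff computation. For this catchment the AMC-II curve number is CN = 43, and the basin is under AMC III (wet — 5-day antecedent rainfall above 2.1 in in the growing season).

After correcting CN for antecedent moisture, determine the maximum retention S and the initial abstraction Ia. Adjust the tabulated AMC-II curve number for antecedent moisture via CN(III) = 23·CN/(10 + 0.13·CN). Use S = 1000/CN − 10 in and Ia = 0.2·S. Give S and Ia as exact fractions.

S = 5700/989 in ≈ 5.763 in; Ia = 1140/989 in ≈ 1.153 in

Adjust CN=43 to AMC III: 23·43/(10 + 0.13·43) → 989 ÷ (1559/100) = 98900/1559 ≈ 63.438
Max retention: S = 1000/(98900/1559) − 10 = 5700/989 in (≈ 5.763 in)
Initial abstraction Ia = S/5 = (5700/989)/5 = 1140/989 ≈ 1.153 in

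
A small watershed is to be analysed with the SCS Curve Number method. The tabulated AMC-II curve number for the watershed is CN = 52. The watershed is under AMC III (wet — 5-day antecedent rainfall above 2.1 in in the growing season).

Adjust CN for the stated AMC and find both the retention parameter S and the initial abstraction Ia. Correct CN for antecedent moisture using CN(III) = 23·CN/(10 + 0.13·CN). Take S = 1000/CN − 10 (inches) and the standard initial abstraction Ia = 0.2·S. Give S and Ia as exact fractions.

S = 1200/299 in ≈ 4.013 in; Ia = 240/299 in ≈ 0.803 in

Wet (AMC III): CN(III) = 23·52/(10 + 0.13·52) = 1196/(419/25) = 29900/419 ≈ 71.360
Max retention: S = 1000/(29900/419) − 10 = 1200/299 in (≈ 4.013 in)
Ia = 0.2·(1200/299) = 240/299 in ≈ 0.803 in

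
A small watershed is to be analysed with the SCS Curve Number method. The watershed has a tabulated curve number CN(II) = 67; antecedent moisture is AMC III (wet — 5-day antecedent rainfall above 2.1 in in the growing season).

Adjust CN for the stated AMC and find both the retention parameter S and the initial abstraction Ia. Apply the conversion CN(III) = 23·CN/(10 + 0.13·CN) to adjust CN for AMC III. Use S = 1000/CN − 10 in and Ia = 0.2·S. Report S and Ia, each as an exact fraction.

Adjust CN=67 to AMC III: 23·67/(10 + 0.13·67) → 1541 ÷ (1871/100) = 154100/1871 ≈ 82.362
Max retention: S = 1000/(154100/1871) − 10 = 3300/1541 in (≈ 2.141 in)
Initial abstraction Ia = S/5 = (3300/1541)/5 = 660/1541 ≈ 0.428 in

S = 3300/1541 in ≈ 2.141 in; Ia = 660/1541 in ≈ 0.428 in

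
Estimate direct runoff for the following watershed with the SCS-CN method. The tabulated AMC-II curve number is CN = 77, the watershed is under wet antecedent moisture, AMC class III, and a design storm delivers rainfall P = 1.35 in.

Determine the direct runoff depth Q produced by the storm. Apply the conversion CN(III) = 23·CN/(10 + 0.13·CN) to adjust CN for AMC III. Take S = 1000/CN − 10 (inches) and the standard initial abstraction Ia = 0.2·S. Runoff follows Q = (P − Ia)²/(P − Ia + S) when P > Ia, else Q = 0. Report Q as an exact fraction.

CN(III) from CN(II)=77: (23·77)/(10 + 0.13·77) = 7700/87 ≈ 88.506
Retention S: 1000/CN − 10 with CN=88.506 → S = 100/77 ≈ 1.299 in
Ia = 0.2S: 0.2·1.299 = 0.260 in (exactly 20/77)
Since P=1.350 > Ia=0.260: effective rainfall P−Ia = 1679/1540 in
Q: (1679/1540)² ÷ (3679/1540) = 2819041/5665660 in (≈ 0.498 in)

Q = 2819041/5665660 in ≈ 0.498 in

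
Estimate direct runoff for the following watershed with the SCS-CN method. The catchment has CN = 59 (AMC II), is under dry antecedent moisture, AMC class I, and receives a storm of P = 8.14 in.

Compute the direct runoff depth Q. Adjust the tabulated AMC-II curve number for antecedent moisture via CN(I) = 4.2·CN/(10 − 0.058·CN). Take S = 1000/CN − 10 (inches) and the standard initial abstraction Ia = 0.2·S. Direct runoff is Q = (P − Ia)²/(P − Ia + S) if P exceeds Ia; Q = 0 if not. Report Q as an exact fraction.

Q = 89564328529/82038712350 in ≈ 1.092 in

Dry (AMC I): CN(I) = 4.2·59/(10 − 0.058·59) = (1239/5)/(3289/500) = 123900/3289 ≈ 37.671
Retention S: 1000/CN − 10 with CN=37.671 → S = 20500/1239 ≈ 16.546 in
Ia = 0.2·(20500/1239) = 4100/1239 in ≈ 3.309 in
Since P=8.140 > Ia=3.309: effective rainfall P−Ia = 299273/61950 in
Q: (299273/61950)² ÷ (1324273/61950) = 89564328529/82038712350 in (≈ 1.092 in)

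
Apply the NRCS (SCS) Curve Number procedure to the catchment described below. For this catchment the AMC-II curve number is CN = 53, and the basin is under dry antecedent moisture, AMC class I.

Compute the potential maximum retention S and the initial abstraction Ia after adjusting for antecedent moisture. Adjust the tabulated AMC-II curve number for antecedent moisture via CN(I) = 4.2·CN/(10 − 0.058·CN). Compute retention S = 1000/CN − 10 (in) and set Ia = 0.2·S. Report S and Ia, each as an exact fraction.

CN(I) from CN(II)=53: (4.2·53)/(10 − 0.058·53) = 111300/3463 ≈ 32.140
S = 1000/(111300/3463) − 10 = 23500/1113 in ≈ 21.114 in
Ia = 0.2S: 0.2·21.114 = 4.223 in (exactly 4700/1113)

S = 23500/1113 in ≈ 21.114 in; Ia = 4700/1113 in ≈ 4.223 in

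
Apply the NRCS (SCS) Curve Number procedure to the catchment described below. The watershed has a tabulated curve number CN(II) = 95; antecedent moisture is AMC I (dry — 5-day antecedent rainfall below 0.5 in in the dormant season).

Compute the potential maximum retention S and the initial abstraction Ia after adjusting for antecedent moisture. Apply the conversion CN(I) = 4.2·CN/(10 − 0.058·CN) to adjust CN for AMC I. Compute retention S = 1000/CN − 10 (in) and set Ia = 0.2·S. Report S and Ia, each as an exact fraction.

Adjust CN=95 to AMC I: 4.2·95/(10 − 0.058·95) → 399 ÷ (449/100) = 39900/449 ≈ 88.864
Retention S: 1000/CN − 10 with CN=88.864 → S = 500/399 ≈ 1.253 in
Initial abstraction Ia = S/5 = (500/399)/5 = 100/399 ≈ 0.251 in

S = 500/399 in ≈ 1.253 in; Ia = 100/399 in ≈ 0.251 in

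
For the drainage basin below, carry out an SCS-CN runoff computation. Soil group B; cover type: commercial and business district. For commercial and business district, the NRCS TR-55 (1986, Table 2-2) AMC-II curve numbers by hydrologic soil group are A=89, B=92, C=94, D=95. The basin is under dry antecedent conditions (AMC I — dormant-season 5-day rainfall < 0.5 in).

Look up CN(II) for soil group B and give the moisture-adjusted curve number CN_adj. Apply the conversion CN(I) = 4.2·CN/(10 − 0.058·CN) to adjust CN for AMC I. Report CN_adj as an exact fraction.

CN_adj = 48300/583 ≈ 82.847

NRCS table: commercial and business district, soil group B → CN(II) = 92
Dry (AMC I): CN(I) = 4.2·92/(10 − 0.058·92) = (1932/5)/(583/125) = 48300/583 ≈ 82.847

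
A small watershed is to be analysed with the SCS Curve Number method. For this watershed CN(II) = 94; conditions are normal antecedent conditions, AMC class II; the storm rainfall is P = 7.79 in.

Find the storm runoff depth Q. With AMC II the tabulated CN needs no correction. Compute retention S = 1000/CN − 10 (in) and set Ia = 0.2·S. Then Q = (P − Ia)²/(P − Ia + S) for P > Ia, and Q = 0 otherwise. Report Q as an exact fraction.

AMC II — tabulated CN = 94 applies directly.
Retention S: 1000/CN − 10 with CN=94.000 → S = 30/47 ≈ 0.638 in
Initial abstraction Ia = S/5 = (30/47)/5 = 6/47 ≈ 0.128 in
Since P=7.790 > Ia=0.128: effective rainfall P−Ia = 36013/4700 in
Q: (36013/4700)² ÷ (39013/4700) = 1296936169/183361100 in (≈ 7.073 in)

Q = 1296936169/183361100 in ≈ 7.073 in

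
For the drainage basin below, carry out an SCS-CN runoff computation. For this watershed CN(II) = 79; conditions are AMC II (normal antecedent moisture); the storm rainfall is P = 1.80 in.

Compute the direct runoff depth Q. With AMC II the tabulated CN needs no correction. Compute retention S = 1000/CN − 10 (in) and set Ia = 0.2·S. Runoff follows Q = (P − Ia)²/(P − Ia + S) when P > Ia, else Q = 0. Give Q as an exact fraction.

Q = 83667/204215 in ≈ 0.410 in

CN(II) = 79; AMC II needs no correction.
Max retention: S = 1000/79 − 10 = 210/79 in (≈ 2.658 in)
Ia = 0.2·(210/79) = 42/79 in ≈ 0.532 in
Excess rainfall: 1.800 − 0.532 = 1.268 in; P > Ia so Q > 0
Q: (501/395)² ÷ (1551/395) = 83667/204215 in (≈ 0.410 in)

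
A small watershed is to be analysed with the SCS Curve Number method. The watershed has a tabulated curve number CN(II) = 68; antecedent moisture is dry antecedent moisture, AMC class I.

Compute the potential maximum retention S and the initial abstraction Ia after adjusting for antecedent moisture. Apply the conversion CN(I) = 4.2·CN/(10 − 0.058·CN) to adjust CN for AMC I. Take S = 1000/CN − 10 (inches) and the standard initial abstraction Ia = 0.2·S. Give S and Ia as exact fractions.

S = 4000/357 in ≈ 11.204 in; Ia = 800/357 in ≈ 2.241 in

Dry (AMC I): CN(I) = 4.2·68/(10 − 0.058·68) = (1428/5)/(757/125) = 35700/757 ≈ 47.160
Retention S: 1000/CN − 10 with CN=47.160 → S = 4000/357 ≈ 11.204 in
Initial abstraction Ia = S/5 = (4000/357)/5 = 800/357 ≈ 2.241 in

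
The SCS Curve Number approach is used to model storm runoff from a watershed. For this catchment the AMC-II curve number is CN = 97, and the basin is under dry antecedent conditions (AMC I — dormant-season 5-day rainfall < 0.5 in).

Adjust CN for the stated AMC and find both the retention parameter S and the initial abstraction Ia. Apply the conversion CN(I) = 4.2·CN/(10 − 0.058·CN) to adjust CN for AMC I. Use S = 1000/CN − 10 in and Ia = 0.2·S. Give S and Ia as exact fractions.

CN(I) from CN(II)=97: (4.2·97)/(10 − 0.058·97) = 67900/729 ≈ 93.141
S = 1000/(67900/729) − 10 = 500/679 in ≈ 0.736 in
Ia = 0.2·(500/679) = 100/679 in ≈ 0.147 in

S = 500/679 in ≈ 0.736 in; Ia = 100/679 in ≈ 0.147 in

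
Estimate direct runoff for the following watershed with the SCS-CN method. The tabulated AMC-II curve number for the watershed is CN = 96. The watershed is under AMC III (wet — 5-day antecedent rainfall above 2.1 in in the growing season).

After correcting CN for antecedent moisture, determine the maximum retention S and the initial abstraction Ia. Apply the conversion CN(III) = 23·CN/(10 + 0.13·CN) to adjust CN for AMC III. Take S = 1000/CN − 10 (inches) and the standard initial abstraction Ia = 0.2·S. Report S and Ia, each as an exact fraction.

Adjust CN=96 to AMC III: 23·96/(10 + 0.13·96) → 2208 ÷ (562/25) = 27600/281 ≈ 98.221
Max retention: S = 1000/(27600/281) − 10 = 25/138 in (≈ 0.181 in)
Ia = 0.2·(25/138) = 5/138 in ≈ 0.036 in

S = 25/138 in ≈ 0.181 in; Ia = 5/138 in ≈ 0.036 in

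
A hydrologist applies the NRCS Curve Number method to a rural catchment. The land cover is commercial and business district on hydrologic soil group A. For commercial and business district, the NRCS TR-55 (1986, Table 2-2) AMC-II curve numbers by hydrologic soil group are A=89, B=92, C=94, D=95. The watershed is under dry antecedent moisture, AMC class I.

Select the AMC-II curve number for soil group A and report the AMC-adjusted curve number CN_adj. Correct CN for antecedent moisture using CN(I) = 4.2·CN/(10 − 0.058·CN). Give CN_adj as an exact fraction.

NRCS table: commercial and business district, soil group A → CN(II) = 89
Adjust CN=89 to AMC I: 4.2·89/(10 − 0.058·89) → (1869/5) ÷ (2419/500) = 186900/2419 ≈ 77.263

CN_adj = 186900/2419 ≈ 77.263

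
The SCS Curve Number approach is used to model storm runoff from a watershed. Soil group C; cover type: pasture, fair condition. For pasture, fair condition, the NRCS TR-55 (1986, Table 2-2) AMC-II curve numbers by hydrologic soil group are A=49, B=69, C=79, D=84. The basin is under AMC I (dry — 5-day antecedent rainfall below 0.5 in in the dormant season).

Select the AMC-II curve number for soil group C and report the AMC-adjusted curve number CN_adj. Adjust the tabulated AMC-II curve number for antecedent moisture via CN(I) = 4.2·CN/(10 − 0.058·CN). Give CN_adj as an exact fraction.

CN_adj = 7900/129 ≈ 61.240

NRCS table: pasture, fair condition, soil group C → CN(II) = 79
Dry (AMC I): CN(I) = 4.2·79/(10 − 0.058·79) = (1659/5)/(2709/500) = 7900/129 ≈ 61.240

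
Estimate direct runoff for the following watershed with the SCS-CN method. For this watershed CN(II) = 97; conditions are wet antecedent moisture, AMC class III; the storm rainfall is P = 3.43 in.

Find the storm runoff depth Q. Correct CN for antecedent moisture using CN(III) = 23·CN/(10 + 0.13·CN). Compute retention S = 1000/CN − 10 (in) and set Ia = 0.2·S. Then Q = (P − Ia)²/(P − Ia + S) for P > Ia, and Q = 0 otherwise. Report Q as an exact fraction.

Q = 576434748289/176077882300 in ≈ 3.274 in

CN(III) from CN(II)=97: (23·97)/(10 + 0.13·97) = 223100/2261 ≈ 98.673
Retention S: 1000/CN − 10 with CN=98.673 → S = 300/2231 ≈ 0.134 in
Ia = 0.2S: 0.2·0.134 = 0.027 in (exactly 60/2231)
Since P=3.430 > Ia=0.027: effective rainfall P−Ia = 759233/223100 in
Q = (759233/223100)²/((759233/223100) + 300/2231) = (576434748289/49773610000)/(789233/223100) = 576434748289/176077882300 in ≈ 3.274 in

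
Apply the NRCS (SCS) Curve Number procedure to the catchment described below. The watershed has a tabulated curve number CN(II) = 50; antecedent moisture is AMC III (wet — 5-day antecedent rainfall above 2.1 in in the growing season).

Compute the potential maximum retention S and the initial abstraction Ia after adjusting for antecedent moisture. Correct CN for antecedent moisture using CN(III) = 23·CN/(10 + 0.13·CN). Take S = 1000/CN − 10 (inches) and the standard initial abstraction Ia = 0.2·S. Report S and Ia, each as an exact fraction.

S = 100/23 in ≈ 4.348 in; Ia = 20/23 in ≈ 0.870 in

Wet (AMC III): CN(III) = 23·50/(10 + 0.13·50) = 1150/(33/2) = 2300/33 ≈ 69.697
Retention S: 1000/CN − 10 with CN=69.697 → S = 100/23 ≈ 4.348 in
Initial abstraction Ia = S/5 = (100/23)/5 = 20/23 ≈ 0.870 in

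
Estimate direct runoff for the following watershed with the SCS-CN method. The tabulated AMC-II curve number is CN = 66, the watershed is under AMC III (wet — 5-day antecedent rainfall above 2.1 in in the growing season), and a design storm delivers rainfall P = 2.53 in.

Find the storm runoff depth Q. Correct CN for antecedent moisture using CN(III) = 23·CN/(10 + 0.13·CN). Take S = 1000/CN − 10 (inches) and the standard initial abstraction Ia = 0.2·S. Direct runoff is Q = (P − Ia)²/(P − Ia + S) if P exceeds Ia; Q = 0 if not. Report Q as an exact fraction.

Q = 24972532729/24897249300 in ≈ 1.003 in

Wet (AMC III): CN(III) = 23·66/(10 + 0.13·66) = 1518/(929/50) = 75900/929 ≈ 81.701
Retention S: 1000/CN − 10 with CN=81.701 → S = 1700/759 ≈ 2.240 in
Ia = 0.2S: 0.2·2.240 = 0.448 in (exactly 340/759)
P − Ia = 2.530 − 0.448 = 158027/75900 ≈ 2.082 in (> 0, runoff occurs)
Q = (158027/75900)²/((158027/75900) + 1700/759) = (24972532729/5760810000)/(328027/75900) = 24972532729/24897249300 in ≈ 1.003 in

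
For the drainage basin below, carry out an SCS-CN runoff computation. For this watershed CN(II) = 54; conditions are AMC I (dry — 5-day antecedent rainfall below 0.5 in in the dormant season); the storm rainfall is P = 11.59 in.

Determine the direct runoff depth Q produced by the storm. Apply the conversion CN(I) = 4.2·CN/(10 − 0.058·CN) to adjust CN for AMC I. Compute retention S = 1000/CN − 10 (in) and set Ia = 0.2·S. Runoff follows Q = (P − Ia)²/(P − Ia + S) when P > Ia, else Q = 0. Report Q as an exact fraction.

Q = 182459685409/89424575100 in ≈ 2.040 in

Dry (AMC I): CN(I) = 4.2·54/(10 − 0.058·54) = (1134/5)/(1717/250) = 56700/1717 ≈ 33.023
Retention S: 1000/CN − 10 with CN=33.023 → S = 11500/567 ≈ 20.282 in
Ia = 0.2·(11500/567) = 2300/567 in ≈ 4.056 in
Excess rainfall: 11.590 − 4.056 = 7.534 in; P > Ia so Q > 0
Q: (427153/56700)² ÷ (1577153/56700) = 182459685409/89424575100 in (≈ 2.040 in)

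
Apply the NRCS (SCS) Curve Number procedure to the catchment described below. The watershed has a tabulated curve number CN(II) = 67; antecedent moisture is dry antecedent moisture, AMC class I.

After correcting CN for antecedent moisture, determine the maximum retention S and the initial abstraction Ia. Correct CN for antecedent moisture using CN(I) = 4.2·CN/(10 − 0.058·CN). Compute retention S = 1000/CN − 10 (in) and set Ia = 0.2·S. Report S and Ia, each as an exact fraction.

S = 5500/469 in ≈ 11.727 in; Ia = 1100/469 in ≈ 2.345 in

Dry (AMC I): CN(I) = 4.2·67/(10 − 0.058·67) = (1407/5)/(3057/500) = 46900/1019 ≈ 46.026
Retention S: 1000/CN − 10 with CN=46.026 → S = 5500/469 ≈ 11.727 in
Ia = 0.2·(5500/469) = 1100/469 in ≈ 2.345 in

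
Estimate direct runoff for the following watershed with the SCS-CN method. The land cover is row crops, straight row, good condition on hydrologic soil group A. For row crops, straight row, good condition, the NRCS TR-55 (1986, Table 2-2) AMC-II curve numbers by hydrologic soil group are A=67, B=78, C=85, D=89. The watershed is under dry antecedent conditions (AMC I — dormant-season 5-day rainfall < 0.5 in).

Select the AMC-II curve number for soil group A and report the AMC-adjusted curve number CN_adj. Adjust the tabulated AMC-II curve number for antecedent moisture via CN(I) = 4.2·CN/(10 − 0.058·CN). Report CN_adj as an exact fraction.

CN_adj = 46900/1019 ≈ 46.026

NRCS table: row crops, straight row, good condition, soil group A → CN(II) = 67
Dry (AMC I): CN(I) = 4.2·67/(10 − 0.058·67) = (1407/5)/(3057/500) = 46900/1019 ≈ 46.026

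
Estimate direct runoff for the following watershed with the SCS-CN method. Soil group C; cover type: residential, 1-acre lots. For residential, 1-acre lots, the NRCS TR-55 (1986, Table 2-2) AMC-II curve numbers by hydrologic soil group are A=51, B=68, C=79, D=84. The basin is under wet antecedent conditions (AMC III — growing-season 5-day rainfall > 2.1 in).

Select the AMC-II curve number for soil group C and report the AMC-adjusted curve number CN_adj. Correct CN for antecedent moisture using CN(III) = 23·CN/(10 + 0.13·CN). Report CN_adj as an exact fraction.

CN_adj = 181700/2027 ≈ 89.640

NRCS table: residential, 1-acre lots, soil group C → CN(II) = 79
Wet (AMC III): CN(III) = 23·79/(10 + 0.13·79) = 1817/(2027/100) = 181700/2027 ≈ 89.640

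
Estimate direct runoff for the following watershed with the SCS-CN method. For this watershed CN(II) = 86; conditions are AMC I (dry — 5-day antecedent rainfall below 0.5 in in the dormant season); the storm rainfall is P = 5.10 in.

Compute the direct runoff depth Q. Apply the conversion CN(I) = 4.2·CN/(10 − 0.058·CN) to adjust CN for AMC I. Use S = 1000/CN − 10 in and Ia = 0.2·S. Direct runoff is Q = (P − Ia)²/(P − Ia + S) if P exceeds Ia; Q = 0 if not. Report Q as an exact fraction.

Q = 31125241/13646910 in ≈ 2.281 in

Dry (AMC I): CN(I) = 4.2·86/(10 − 0.058·86) = (1806/5)/(1253/250) = 12900/179 ≈ 72.067
Max retention: S = 1000/(12900/179) − 10 = 500/129 in (≈ 3.876 in)
Initial abstraction Ia = S/5 = (500/129)/5 = 100/129 ≈ 0.775 in
Excess rainfall: 5.100 − 0.775 = 4.325 in; P > Ia so Q > 0
Q: (5579/1290)² ÷ (10579/1290) = 31125241/13646910 in (≈ 2.281 in)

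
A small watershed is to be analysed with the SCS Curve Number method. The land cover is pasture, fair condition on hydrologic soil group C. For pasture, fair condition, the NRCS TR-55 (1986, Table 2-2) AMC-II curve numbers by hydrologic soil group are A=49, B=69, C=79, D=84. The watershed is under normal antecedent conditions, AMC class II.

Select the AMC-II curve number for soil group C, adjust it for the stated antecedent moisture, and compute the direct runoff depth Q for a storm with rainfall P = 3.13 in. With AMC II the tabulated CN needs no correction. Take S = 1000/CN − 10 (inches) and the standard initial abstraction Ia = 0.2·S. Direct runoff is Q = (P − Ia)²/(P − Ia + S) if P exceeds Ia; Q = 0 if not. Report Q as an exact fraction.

NRCS table: pasture, fair condition, soil group C → CN(II) = 79
AMC II — tabulated CN = 79 applies directly.
S = 1000/79 − 10 = 210/79 in ≈ 2.658 in
Ia = 0.2S: 0.2·2.658 = 0.532 in (exactly 42/79)
Since P=3.130 > Ia=0.532: effective rainfall P−Ia = 20527/7900 in
Runoff Q = (P−Ia)²/(P−Ia+S) = (2.598)²/(2.598+2.658) = 421357729/328063300 ≈ 1.284 in

Q = 421357729/328063300 in ≈ 1.284 in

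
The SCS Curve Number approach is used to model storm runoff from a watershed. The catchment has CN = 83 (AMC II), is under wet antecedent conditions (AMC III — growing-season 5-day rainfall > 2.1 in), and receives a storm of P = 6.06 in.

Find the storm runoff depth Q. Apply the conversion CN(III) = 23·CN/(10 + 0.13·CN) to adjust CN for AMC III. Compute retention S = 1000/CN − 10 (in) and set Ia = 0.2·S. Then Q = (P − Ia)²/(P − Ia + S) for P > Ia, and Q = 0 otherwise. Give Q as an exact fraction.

Wet (AMC III): CN(III) = 23·83/(10 + 0.13·83) = 1909/(2079/100) = 190900/2079 ≈ 91.823
Max retention: S = 1000/(190900/2079) − 10 = 1700/1909 in (≈ 0.891 in)
Ia = 0.2·(1700/1909) = 340/1909 in ≈ 0.178 in
P − Ia = 6.060 − 0.178 = 561427/95450 ≈ 5.882 in (> 0, runoff occurs)
Q = (561427/95450)²/((561427/95450) + 1700/1909) = (315200276329/9110702500)/(646427/95450) = 315200276329/61701457150 in ≈ 5.108 in

Q = 315200276329/61701457150 in ≈ 5.108 in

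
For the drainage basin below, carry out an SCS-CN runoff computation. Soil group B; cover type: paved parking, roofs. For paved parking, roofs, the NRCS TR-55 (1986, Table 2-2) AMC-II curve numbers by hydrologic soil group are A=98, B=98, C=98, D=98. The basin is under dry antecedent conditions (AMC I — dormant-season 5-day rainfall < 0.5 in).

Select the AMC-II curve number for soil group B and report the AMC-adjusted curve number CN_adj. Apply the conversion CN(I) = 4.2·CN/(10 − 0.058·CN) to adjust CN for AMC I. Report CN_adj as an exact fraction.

NRCS table: paved parking, roofs, soil group B → CN(II) = 98
Adjust CN=98 to AMC I: 4.2·98/(10 − 0.058·98) → (2058/5) ÷ (1079/250) = 102900/1079 ≈ 95.366

CN_adj = 102900/1079 ≈ 95.366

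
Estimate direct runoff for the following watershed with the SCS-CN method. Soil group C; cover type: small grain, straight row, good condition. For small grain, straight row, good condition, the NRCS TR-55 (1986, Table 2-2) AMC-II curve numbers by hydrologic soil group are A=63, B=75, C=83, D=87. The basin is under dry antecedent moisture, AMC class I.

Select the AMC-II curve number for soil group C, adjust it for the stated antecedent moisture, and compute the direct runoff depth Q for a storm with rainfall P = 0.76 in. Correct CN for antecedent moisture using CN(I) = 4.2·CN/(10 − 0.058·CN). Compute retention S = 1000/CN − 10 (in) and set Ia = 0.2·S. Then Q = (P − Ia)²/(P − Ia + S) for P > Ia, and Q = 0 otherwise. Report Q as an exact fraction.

Q = 0 in ≈ 0.000 in

NRCS table: small grain, straight row, good condition, soil group C → CN(II) = 83
Adjust CN=83 to AMC I: 4.2·83/(10 − 0.058·83) → (1743/5) ÷ (2593/500) = 174300/2593 ≈ 67.219
Max retention: S = 1000/(174300/2593) − 10 = 8500/1743 in (≈ 4.877 in)
Ia = 0.2·(8500/1743) = 1700/1743 in ≈ 0.975 in
P = 0.760 ≤ Ia = 0.975 in: entire storm abstracted, Q = 0.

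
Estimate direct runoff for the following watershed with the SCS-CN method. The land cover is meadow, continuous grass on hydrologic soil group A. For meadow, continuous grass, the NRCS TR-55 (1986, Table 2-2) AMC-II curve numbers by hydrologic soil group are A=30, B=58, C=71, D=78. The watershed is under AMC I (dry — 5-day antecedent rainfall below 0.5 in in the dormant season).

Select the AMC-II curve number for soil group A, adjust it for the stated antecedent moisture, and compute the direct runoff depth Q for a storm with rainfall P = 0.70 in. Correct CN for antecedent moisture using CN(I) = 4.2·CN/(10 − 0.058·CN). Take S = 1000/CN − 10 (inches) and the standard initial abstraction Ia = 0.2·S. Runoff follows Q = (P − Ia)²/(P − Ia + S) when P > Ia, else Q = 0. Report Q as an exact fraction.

NRCS table: meadow, continuous grass, soil group A → CN(II) = 30
CN(I) from CN(II)=30: (4.2·30)/(10 − 0.058·30) = 900/59 ≈ 15.254
Max retention: S = 1000/(900/59) − 10 = 500/9 in (≈ 55.556 in)
Initial abstraction Ia = S/5 = (500/9)/5 = 100/9 ≈ 11.111 in
P = 0.700 ≤ Ia = 11.111 in: entire storm abstracted, Q = 0.

Q = 0 in ≈ 0.000 in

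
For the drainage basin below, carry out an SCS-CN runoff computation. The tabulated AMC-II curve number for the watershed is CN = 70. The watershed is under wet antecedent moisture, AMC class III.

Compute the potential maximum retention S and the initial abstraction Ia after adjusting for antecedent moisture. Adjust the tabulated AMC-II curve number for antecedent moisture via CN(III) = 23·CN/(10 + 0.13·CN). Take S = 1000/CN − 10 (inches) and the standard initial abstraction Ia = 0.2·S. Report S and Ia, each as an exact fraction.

S = 300/161 in ≈ 1.863 in; Ia = 60/161 in ≈ 0.373 in

CN(III) from CN(II)=70: (23·70)/(10 + 0.13·70) = 16100/191 ≈ 84.293
S = 1000/(16100/191) − 10 = 300/161 in ≈ 1.863 in
Ia = 0.2S: 0.2·1.863 = 0.373 in (exactly 60/161)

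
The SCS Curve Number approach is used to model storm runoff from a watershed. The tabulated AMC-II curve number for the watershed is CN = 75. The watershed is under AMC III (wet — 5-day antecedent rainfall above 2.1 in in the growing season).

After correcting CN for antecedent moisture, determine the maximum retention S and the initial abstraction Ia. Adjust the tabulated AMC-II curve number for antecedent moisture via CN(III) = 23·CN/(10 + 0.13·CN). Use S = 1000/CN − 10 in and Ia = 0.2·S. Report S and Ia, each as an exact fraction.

CN(III) from CN(II)=75: (23·75)/(10 + 0.13·75) = 6900/79 ≈ 87.342
S = 1000/(6900/79) − 10 = 100/69 in ≈ 1.449 in
Initial abstraction Ia = S/5 = (100/69)/5 = 20/69 ≈ 0.290 in

S = 100/69 in ≈ 1.449 in; Ia = 20/69 in ≈ 0.290 in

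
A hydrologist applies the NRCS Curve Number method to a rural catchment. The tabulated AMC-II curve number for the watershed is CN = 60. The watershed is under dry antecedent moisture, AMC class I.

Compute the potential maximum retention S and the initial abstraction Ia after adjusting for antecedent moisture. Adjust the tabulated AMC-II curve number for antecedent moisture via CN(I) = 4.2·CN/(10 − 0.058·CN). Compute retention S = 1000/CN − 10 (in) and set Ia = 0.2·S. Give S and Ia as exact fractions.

S = 1000/63 in ≈ 15.873 in; Ia = 200/63 in ≈ 3.175 in

Adjust CN=60 to AMC I: 4.2·60/(10 − 0.058·60) → 252 ÷ (163/25) = 6300/163 ≈ 38.650
S = 1000/(6300/163) − 10 = 1000/63 in ≈ 15.873 in
Ia = 0.2S: 0.2·15.873 = 3.175 in (exactly 200/63)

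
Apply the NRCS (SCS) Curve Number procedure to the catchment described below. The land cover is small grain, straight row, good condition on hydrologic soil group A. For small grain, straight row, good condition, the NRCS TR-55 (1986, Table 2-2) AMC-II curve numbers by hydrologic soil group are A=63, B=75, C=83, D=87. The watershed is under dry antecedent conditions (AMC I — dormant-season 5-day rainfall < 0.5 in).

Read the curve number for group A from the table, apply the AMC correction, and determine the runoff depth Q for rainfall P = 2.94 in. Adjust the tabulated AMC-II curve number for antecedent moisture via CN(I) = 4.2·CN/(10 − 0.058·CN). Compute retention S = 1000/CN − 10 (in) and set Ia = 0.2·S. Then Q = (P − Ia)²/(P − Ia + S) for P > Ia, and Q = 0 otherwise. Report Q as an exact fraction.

NRCS table: small grain, straight row, good condition, soil group A → CN(II) = 63
Dry (AMC I): CN(I) = 4.2·63/(10 − 0.058·63) = (1323/5)/(3173/500) = 132300/3173 ≈ 41.696
S = 1000/(132300/3173) − 10 = 18500/1323 in ≈ 13.983 in
Initial abstraction Ia = S/5 = (18500/1323)/5 = 3700/1323 ≈ 2.797 in
Excess rainfall: 2.940 − 2.797 = 0.143 in; P > Ia so Q > 0
Runoff Q = (P−Ia)²/(P−Ia+S) = (0.143)²/(0.143+13.983) = 89889361/61815918150 ≈ 0.001 in

Q = 89889361/61815918150 in ≈ 0.001 in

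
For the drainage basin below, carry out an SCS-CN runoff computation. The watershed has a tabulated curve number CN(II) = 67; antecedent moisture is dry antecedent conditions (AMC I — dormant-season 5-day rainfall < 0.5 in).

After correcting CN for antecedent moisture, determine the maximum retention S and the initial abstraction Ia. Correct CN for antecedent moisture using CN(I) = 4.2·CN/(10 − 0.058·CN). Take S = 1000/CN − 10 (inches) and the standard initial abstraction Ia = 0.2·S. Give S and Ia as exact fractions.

CN(I) from CN(II)=67: (4.2·67)/(10 − 0.058·67) = 46900/1019 ≈ 46.026
S = 1000/(46900/1019) − 10 = 5500/469 in ≈ 11.727 in
Ia = 0.2·(5500/469) = 1100/469 in ≈ 2.345 in

S = 5500/469 in ≈ 11.727 in; Ia = 1100/469 in ≈ 2.345 in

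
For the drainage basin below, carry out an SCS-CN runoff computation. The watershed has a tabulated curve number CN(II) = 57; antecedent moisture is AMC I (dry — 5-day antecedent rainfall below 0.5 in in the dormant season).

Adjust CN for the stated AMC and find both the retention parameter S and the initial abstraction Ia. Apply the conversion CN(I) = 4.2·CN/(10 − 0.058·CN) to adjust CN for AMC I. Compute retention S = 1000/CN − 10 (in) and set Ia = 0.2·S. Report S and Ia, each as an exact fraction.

S = 21500/1197 in ≈ 17.962 in; Ia = 4300/1197 in ≈ 3.592 in

Dry (AMC I): CN(I) = 4.2·57/(10 − 0.058·57) = (1197/5)/(3347/500) = 119700/3347 ≈ 35.763
S = 1000/(119700/3347) − 10 = 21500/1197 in ≈ 17.962 in
Initial abstraction Ia = S/5 = (21500/1197)/5 = 4300/1197 ≈ 3.592 in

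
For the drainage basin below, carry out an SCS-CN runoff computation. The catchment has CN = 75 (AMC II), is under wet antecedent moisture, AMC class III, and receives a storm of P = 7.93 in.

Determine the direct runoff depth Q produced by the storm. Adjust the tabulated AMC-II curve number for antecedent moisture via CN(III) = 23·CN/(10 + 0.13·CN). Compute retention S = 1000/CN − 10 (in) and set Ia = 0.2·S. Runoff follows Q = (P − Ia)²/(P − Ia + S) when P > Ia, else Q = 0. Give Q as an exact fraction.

Wet (AMC III): CN(III) = 23·75/(10 + 0.13·75) = 1725/(79/4) = 6900/79 ≈ 87.342
Retention S: 1000/CN − 10 with CN=87.342 → S = 100/69 ≈ 1.449 in
Ia = 0.2·(100/69) = 20/69 in ≈ 0.290 in
Since P=7.930 > Ia=0.290: effective rainfall P−Ia = 52717/6900 in
Q: (52717/6900)² ÷ (62717/6900) = 2779082089/432747300 in (≈ 6.422 in)

Q = 2779082089/432747300 in ≈ 6.422 in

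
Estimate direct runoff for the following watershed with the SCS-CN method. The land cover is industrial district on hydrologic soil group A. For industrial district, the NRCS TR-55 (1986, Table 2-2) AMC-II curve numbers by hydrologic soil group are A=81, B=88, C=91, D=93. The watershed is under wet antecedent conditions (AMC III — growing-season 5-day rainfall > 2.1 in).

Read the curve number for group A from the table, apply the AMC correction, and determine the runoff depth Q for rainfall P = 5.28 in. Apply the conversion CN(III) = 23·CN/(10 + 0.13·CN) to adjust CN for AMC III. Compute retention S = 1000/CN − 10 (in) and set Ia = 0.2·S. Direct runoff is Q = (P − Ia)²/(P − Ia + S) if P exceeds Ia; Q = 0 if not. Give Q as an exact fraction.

Q = 13973131264/3305846925 in ≈ 4.227 in

NRCS table: industrial district, soil group A → CN(II) = 81
Adjust CN=81 to AMC III: 23·81/(10 + 0.13·81) → 1863 ÷ (2053/100) = 186300/2053 ≈ 90.745
Retention S: 1000/CN − 10 with CN=90.745 → S = 1900/1863 ≈ 1.020 in
Initial abstraction Ia = S/5 = (1900/1863)/5 = 380/1863 ≈ 0.204 in
P − Ia = 5.280 − 0.204 = 236416/46575 ≈ 5.076 in (> 0, runoff occurs)
Runoff Q = (P−Ia)²/(P−Ia+S) = (5.076)²/(5.076+1.020) = 13973131264/3305846925 ≈ 4.227 in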